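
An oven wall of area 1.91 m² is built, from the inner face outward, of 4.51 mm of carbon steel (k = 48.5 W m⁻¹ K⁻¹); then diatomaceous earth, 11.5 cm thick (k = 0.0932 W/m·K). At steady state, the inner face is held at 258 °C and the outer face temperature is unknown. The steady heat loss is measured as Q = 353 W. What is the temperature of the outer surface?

T_out = 29.9 °C

Series resistances:
  R_carbon steel = L/(kA) = 0.00451/(48.5·1.91) = 4.869×10^-5 K/W
  R_diatomaceous earth = L/(kA) = 0.115/(0.0932·1.91) = 0.6460 K/W
ΣR = 0.6461 K/W
ΔT = Q·ΣR = 353 × 0.6461 = 228.1 K
Heat flows outward, so T_out = T_in − ΔT = 258 − 228.1 = 29.9 °C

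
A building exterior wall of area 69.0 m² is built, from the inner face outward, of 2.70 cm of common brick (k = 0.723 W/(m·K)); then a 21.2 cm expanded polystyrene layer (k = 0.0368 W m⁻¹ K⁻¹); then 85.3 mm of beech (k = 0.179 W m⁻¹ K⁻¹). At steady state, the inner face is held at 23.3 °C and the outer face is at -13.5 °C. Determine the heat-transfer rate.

Resistance network (inner→outer):
  R_common brick = L/(kA) = 0.0270/(0.723·69.0) = 5.412×10^-4 K/W
  R_expanded polystyrene = L/(kA) = 0.212/(0.0368·69.0) = 0.08349 K/W
  R_beech = L/(kA) = 0.0853/(0.179·69.0) = 0.006906 K/W
ΣR = 5.412×10^-4 + 0.08349 + 0.006906 = 0.09094 K/W
Q = ΔT/ΣR = (23.3 °C − -13.5 °C)/0.09094 = 405 W

Q = 405 W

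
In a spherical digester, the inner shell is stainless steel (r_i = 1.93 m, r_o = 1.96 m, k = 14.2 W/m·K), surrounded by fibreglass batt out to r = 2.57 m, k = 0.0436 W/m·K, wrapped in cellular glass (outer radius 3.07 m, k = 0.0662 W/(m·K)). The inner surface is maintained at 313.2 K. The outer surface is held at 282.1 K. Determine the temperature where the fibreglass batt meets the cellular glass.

T = 290.1 K

Series thermal resistances, inner to outer:
  R_stainless steel = (1/1.93 − 1/1.96)/(4πk) = 0.007931/(4π·14.2) = 4.444×10^-5 K/W
  R_fibreglass batt = (1/1.96 − 1/2.57)/(4πk) = 0.1211/(4π·0.0436) = 0.2210 K/W
  R_cellular glass = (1/2.57 − 1/3.07)/(4πk) = 0.06337/(4π·0.0662) = 0.07618 K/W
ΣR = 4.444×10^-5 + 0.2210 + 0.07618 = 0.2972 K/W
Q = ΔT/ΣR = (313.2 K − 282.1 K)/0.2972 = 104.6 W
From the inner boundary to the fibreglass batt/cellular glass interface, ΣR_partial = 0.2210 K/W.
T_interface = T_in − Q·ΣR_partial = 313.2 K − (104.6)(0.2210) = 290.1 K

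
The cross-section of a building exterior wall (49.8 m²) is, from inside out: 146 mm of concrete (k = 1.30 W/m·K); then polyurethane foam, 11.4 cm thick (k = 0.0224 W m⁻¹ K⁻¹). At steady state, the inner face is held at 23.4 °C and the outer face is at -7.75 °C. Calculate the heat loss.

Series thermal resistances, inner to outer:
  R_concrete = L/(kA) = 0.146/(1.30·49.8) = 0.002255 K/W
  R_polyurethane foam = L/(kA) = 0.114/(0.0224·49.8) = 0.1022 K/W
ΣR = 0.002255 + 0.1022 = 0.1045 K/W
Q = ΔT/ΣR = (23.4 °C − -7.75 °C)/0.1045 = 298 W

Q = 298 W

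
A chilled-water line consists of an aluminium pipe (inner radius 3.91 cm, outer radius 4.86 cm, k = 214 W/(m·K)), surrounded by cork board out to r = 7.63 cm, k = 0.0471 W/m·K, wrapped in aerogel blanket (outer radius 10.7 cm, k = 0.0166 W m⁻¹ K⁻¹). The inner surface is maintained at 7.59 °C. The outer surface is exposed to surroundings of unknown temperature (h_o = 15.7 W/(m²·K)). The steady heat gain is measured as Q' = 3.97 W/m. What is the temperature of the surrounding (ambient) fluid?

T_out = 26.9 °C

Series resistances:
  R'_aluminium = ln(0.0486/0.0391)/(2πk) = 0.2175/(2π·214) = 1.618×10^-4 m·K/W
  R'_cork board = ln(0.0763/0.0486)/(2πk) = 0.4510/(2π·0.0471) = 1.524 m·K/W
  R'_aerogel blanket = ln(0.107/0.0763)/(2πk) = 0.3382/(2π·0.0166) = 3.242 m·K/W
  R'_conv,out = 1/(2πr h) = 1/(2π·0.107·15.7) = 0.09474 m·K/W
ΣR = 4.861 m·K/W
ΔT = Q'·ΣR = 3.97 × 4.861 = 19.30 K
Heat flows inward, so T_out = T_in + ΔT = 7.59 + 19.30 = 26.9 °C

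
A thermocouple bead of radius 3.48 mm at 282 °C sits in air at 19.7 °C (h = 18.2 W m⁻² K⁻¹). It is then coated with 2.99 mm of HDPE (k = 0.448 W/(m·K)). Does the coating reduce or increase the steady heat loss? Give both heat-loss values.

increases: 0.727 → 2.05 W

Critical radius for a sphere: r_cr = 2k/h = 0.0492 m = 4.92 cm.
Outer radius after coating: r₂ = 0.00348 + 0.00299 = 0.00647 m.
Since r₁ < r_cr and r₂ ≤ r_cr, the coating moves toward the maximum at r_cr — heat loss rises.
Bare: R = 1/(4πr₁²h) = 361.0 K/W; Q = 262.3/361.0 = 0.727 W.
Coated: R = R_cond + R_conv = 128.0 K/W; Q = 262.3/128.0 = 2.05 W.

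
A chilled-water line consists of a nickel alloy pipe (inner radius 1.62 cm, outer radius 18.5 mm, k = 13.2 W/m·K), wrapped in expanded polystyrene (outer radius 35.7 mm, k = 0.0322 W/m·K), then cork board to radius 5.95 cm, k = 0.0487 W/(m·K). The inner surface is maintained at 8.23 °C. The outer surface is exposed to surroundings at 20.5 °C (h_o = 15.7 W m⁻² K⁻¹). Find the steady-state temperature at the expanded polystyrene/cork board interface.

T = 16.1 °C

Series thermal resistances, inner to outer:
  R'_nickel alloy = ln(0.0185/0.0162)/(2πk) = 0.1328/(2π·13.2) = 0.001601 m·K/W
  R'_expanded polystyrene = ln(0.0357/0.0185)/(2πk) = 0.6574/(2π·0.0322) = 3.249 m·K/W
  R'_cork board = ln(0.0595/0.0357)/(2πk) = 0.5108/(2π·0.0487) = 1.669 m·K/W
  R'_conv,out = 1/(2πr h) = 1/(2π·0.0595·15.7) = 0.1704 m·K/W
ΣR = 0.001601 + 3.249 + 1.669 + 0.1704 = 5.090 m·K/W
Q' = ΔT/ΣR = (8.23 °C − 20.5 °C)/5.090 = -2.411 W/m
From the inner boundary to the expanded polystyrene/cork board interface, ΣR_partial = 3.251 m·K/W.
T_interface = T_in − Q'·ΣR_partial = 8.23 °C − (-2.411)(3.251) = 16.1 °C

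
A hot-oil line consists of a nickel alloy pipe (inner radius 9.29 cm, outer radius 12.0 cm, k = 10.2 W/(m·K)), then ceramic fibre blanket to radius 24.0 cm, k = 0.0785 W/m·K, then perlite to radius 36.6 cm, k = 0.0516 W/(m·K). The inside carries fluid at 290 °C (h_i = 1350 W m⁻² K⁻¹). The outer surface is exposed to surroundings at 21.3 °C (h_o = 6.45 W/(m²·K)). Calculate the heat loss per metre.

Resistance network (inner→outer):
  R'_conv,in = 1/(2πr h) = 1/(2π·0.0929·1350) = 0.001269 m·K/W
  R'_nickel alloy = ln(0.120/0.0929)/(2πk) = 0.2560/(2π·10.2) = 0.003994 m·K/W
  R'_ceramic fibre blanket = ln(0.240/0.120)/(2πk) = 0.6931/(2π·0.0785) = 1.405 m·K/W
  R'_perlite = ln(0.366/0.240)/(2πk) = 0.4220/(2π·0.0516) = 1.302 m·K/W
  R'_conv,out = 1/(2πr h) = 1/(2π·0.366·6.45) = 0.06742 m·K/W
ΣR = 0.001269 + 0.003994 + 1.405 + 1.302 + 0.06742 = 2.780 m·K/W
Q' = ΔT/ΣR = (290 °C − 21.3 °C)/2.780 = 96.7 W/m

Q' = 96.7 W/m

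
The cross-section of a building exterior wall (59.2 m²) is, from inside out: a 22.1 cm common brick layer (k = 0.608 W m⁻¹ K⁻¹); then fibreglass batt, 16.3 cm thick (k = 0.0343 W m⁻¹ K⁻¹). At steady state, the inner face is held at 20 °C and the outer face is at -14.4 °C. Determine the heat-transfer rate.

Q = 398 W

Treat each layer as a resistance in series:
  R_common brick = L/(kA) = 0.221/(0.608·59.2) = 0.006140 K/W
  R_fibreglass batt = L/(kA) = 0.163/(0.0343·59.2) = 0.08027 K/W
ΣR = 0.006140 + 0.08027 = 0.08641 K/W
Q = ΔT/ΣR = (20 °C − -14.4 °C)/0.08641 = 398 W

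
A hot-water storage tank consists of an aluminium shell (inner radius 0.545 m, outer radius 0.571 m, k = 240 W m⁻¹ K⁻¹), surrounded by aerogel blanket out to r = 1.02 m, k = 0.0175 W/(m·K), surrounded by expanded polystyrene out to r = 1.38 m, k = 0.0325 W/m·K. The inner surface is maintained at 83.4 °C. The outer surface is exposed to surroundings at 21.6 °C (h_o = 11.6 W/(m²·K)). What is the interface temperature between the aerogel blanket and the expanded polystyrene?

T = 31.0 °C

Treat each layer as a resistance in series:
  R_aluminium = (1/0.545 − 1/0.571)/(4πk) = 0.08355/(4π·240) = 2.770×10^-5 K/W
  R_aerogel blanket = (1/0.571 − 1/1.02)/(4πk) = 0.7709/(4π·0.0175) = 3.506 K/W
  R_expanded polystyrene = (1/1.02 − 1/1.38)/(4πk) = 0.2558/(4π·0.0325) = 0.6262 K/W
  R_conv,out = 1/(4πr²h) = 1/(4π·1.38²·11.6) = 0.003602 K/W
ΣR = 2.770×10^-5 + 3.506 + 0.6262 + 0.003602 = 4.136 K/W
Q = ΔT/ΣR = (83.4 °C − 21.6 °C)/4.136 = 14.94 W
From the inner boundary to the aerogel blanket/expanded polystyrene interface, ΣR_partial = 3.506 K/W.
T_interface = T_in − Q·ΣR_partial = 83.4 °C − (14.94)(3.506) = 31.0 °C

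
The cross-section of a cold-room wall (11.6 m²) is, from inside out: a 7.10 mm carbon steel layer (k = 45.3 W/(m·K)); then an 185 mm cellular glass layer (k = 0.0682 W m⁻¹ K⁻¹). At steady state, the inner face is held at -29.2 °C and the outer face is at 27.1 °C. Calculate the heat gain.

Q = 241 W

Resistance network (inner→outer):
  R_carbon steel = L/(kA) = 0.00710/(45.3·11.6) = 1.351×10^-5 K/W
  R_cellular glass = L/(kA) = 0.185/(0.0682·11.6) = 0.2338 K/W
ΣR = 1.351×10^-5 + 0.2338 = 0.2338 K/W
Q = ΔT/ΣR = (-29.2 °C − 27.1 °C)/0.2338 = -241 W
(Negative Q ⇒ heat flows inward; heat gain = 241 W.)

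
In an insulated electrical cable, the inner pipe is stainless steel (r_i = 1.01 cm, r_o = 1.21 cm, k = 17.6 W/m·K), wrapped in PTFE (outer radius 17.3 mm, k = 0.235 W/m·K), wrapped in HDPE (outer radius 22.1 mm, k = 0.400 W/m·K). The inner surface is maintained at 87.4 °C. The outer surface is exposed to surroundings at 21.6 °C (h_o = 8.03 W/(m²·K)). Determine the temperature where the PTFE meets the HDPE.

T = 74.4 °C

Series thermal resistances, inner to outer:
  R'_stainless steel = ln(0.0121/0.0101)/(2πk) = 0.1807/(2π·17.6) = 0.001634 m·K/W
  R'_PTFE = ln(0.0173/0.0121)/(2πk) = 0.3575/(2π·0.235) = 0.2421 m·K/W
  R'_HDPE = ln(0.0221/0.0173)/(2πk) = 0.2449/(2π·0.400) = 0.09743 m·K/W
  R'_conv,out = 1/(2πr h) = 1/(2π·0.0221·8.03) = 0.8968 m·K/W
ΣR = 0.001634 + 0.2421 + 0.09743 + 0.8968 = 1.238 m·K/W
Q' = ΔT/ΣR = (87.4 °C − 21.6 °C)/1.238 = 53.15 W/m
From the inner boundary to the PTFE/HDPE interface, ΣR_partial = 0.2437 m·K/W.
T_interface = T_in − Q'·ΣR_partial = 87.4 °C − (53.15)(0.2437) = 74.4 °C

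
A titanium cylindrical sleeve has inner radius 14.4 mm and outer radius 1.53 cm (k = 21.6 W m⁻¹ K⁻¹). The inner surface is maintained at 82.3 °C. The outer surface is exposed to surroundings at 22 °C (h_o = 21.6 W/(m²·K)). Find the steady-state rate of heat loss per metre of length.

Q' = 125 W/m

Treat each layer as a resistance in series:
  R'_titanium = ln(0.0153/0.0144)/(2πk) = 0.06062/(2π·21.6) = 4.467×10^-4 m·K/W
  R'_conv,out = 1/(2πr h) = 1/(2π·0.0153·21.6) = 0.4816 m·K/W
ΣR = 4.467×10^-4 + 0.4816 = 0.4820 m·K/W
Q' = ΔT/ΣR = (82.3 °C − 22 °C)/0.4820 = 125 W/m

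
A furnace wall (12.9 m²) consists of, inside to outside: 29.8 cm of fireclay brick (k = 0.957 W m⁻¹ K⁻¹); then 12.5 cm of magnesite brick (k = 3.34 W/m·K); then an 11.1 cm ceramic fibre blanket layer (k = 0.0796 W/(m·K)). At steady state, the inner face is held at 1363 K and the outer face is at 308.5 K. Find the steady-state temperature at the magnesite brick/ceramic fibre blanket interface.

Resistance network (inner→outer):
  R_fireclay brick = L/(kA) = 0.298/(0.957·12.9) = 0.02414 K/W
  R_magnesite brick = L/(kA) = 0.125/(3.34·12.9) = 0.002901 K/W
  R_ceramic fibre blanket = L/(kA) = 0.111/(0.0796·12.9) = 0.1081 K/W
ΣR = 0.02414 + 0.002901 + 0.1081 = 0.1351 K/W
Q = ΔT/ΣR = (1363 K − 308.5 K)/0.1351 = 7805 W
From the inner boundary to the magnesite brick/ceramic fibre blanket interface, ΣR_partial = 0.02704 K/W.
T_interface = T_in − Q·ΣR_partial = 1363 K − (7805)(0.02704) = 1152 K

T = 1152 K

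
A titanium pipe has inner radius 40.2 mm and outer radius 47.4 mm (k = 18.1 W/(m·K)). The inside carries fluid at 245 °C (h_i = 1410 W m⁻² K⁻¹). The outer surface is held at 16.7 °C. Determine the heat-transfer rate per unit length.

Resistance network (inner→outer):
  R'_conv,in = 1/(2πr h) = 1/(2π·0.0402·1410) = 0.002808 m·K/W
  R'_titanium = ln(0.0474/0.0402)/(2πk) = 0.1648/(2π·18.1) = 0.001449 m·K/W
ΣR = 0.002808 + 0.001449 = 0.004257 m·K/W
Q' = ΔT/ΣR = (245 °C − 16.7 °C)/0.004257 = 53600 W/m

Q' = 53600 W/m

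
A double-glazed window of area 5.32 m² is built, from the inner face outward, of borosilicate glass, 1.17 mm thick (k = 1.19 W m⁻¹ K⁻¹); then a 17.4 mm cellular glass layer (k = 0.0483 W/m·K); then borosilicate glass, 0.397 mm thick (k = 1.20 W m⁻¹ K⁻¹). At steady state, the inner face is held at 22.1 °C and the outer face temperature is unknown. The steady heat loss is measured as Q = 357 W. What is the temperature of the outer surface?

Series resistances:
  R_borosilicate glass = L/(kA) = 0.00117/(1.19·5.32) = 1.848×10^-4 K/W
  R_cellular glass = L/(kA) = 0.0174/(0.0483·5.32) = 0.06772 K/W
  R_borosilicate glass = L/(kA) = 3.97×10^-4/(1.20·5.32) = 6.219×10^-5 K/W
ΣR = 0.06796 K/W
ΔT = Q·ΣR = 357 × 0.06796 = 24.26 K
Heat flows outward, so T_out = T_in − ΔT = 22.1 − 24.26 = -2.16 °C

T_out = -2.16 °C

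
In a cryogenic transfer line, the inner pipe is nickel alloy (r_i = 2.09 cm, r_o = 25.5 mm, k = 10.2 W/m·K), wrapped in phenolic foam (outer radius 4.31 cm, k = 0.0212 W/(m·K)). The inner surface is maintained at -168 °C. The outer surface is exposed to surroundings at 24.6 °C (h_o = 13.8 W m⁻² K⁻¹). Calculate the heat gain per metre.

Treat each layer as a resistance in series:
  R'_nickel alloy = ln(0.0255/0.0209)/(2πk) = 0.1989/(2π·10.2) = 0.003104 m·K/W
  R'_phenolic foam = ln(0.0431/0.0255)/(2πk) = 0.5248/(2π·0.0212) = 3.940 m·K/W
  R'_conv,out = 1/(2πr h) = 1/(2π·0.0431·13.8) = 0.2676 m·K/W
ΣR = 0.003104 + 3.940 + 0.2676 = 4.211 m·K/W
Q' = ΔT/ΣR = (-168 °C − 24.6 °C)/4.211 = -45.7 W/m
(Negative Q' ⇒ heat flows inward; heat gain = 45.7 W/m.)

Q' = 45.7 W/m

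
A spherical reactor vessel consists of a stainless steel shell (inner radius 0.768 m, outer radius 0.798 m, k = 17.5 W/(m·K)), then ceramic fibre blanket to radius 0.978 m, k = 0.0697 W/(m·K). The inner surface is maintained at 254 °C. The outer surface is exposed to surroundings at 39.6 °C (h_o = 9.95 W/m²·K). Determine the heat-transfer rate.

Series thermal resistances, inner to outer:
  R_stainless steel = (1/0.768 − 1/0.798)/(4πk) = 0.04895/(4π·17.5) = 2.226×10^-4 K/W
  R_ceramic fibre blanket = (1/0.798 − 1/0.978)/(4πk) = 0.2306/(4π·0.0697) = 0.2633 K/W
  R_conv,out = 1/(4πr²h) = 1/(4π·0.978²·9.95) = 0.008362 K/W
ΣR = 2.226×10^-4 + 0.2633 + 0.008362 = 0.2719 K/W
Q = ΔT/ΣR = (254 °C − 39.6 °C)/0.2719 = 789 W

Q = 789 W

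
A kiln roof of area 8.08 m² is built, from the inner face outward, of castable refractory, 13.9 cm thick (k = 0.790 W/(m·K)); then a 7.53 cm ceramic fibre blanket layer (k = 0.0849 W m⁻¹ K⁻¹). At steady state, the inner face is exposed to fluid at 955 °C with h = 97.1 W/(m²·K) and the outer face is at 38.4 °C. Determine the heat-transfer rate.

Q = 6.90 kW

Resistance network (inner→outer):
  R_conv,in = 1/(hA) = 1/(97.1·8.08) = 0.001275 K/W
  R_castable refractory = L/(kA) = 0.139/(0.790·8.08) = 0.02178 K/W
  R_ceramic fibre blanket = L/(kA) = 0.0753/(0.0849·8.08) = 0.1098 K/W
ΣR = 0.001275 + 0.02178 + 0.1098 = 0.1329 K/W
Q = ΔT/ΣR = (955 °C − 38.4 °C)/0.1329 = 6900 W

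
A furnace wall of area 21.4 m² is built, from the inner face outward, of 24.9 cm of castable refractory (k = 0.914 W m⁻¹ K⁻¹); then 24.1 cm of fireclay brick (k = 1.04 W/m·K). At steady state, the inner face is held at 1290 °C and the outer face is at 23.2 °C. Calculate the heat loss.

Series thermal resistances, inner to outer:
  R_castable refractory = L/(kA) = 0.249/(0.914·21.4) = 0.01273 K/W
  R_fireclay brick = L/(kA) = 0.241/(1.04·21.4) = 0.01083 K/W
ΣR = 0.01273 + 0.01083 = 0.02356 K/W
Q = ΔT/ΣR = (1290 °C − 23.2 °C)/0.02356 = 53800 W

Q = 53800 W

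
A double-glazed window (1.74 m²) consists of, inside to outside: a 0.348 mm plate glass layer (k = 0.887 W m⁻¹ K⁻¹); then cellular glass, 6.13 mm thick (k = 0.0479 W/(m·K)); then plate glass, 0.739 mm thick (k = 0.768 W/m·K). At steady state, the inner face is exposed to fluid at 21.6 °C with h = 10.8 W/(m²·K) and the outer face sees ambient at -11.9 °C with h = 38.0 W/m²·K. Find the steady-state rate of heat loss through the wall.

Q = 235 W

Treat each layer as a resistance in series:
  R_conv,in = 1/(hA) = 1/(10.8·1.74) = 0.05321 K/W
  R_plate glass = L/(kA) = 3.48×10^-4/(0.887·1.74) = 2.255×10^-4 K/W
  R_cellular glass = L/(kA) = 0.00613/(0.0479·1.74) = 0.07355 K/W
  R_plate glass = L/(kA) = 7.39×10^-4/(0.768·1.74) = 5.530×10^-4 K/W
  R_conv,out = 1/(hA) = 1/(38.0·1.74) = 0.01512 K/W
ΣR = 0.05321 + 2.255×10^-4 + 0.07355 + 5.530×10^-4 + 0.01512 = 0.1427 K/W
Q = ΔT/ΣR = (21.6 °C − -11.9 °C)/0.1427 = 235 W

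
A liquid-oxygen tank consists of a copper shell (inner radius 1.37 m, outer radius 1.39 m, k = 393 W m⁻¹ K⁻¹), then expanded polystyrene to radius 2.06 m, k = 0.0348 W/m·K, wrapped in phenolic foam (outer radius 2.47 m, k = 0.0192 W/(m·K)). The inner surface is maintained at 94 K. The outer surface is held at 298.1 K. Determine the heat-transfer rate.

Q = 235 W

Treat each layer as a resistance in series:
  R_copper = (1/1.37 − 1/1.39)/(4πk) = 0.01050/(4π·393) = 2.127×10^-6 K/W
  R_expanded polystyrene = (1/1.39 − 1/2.06)/(4πk) = 0.2340/(4π·0.0348) = 0.5351 K/W
  R_phenolic foam = (1/2.06 − 1/2.47)/(4πk) = 0.08058/(4π·0.0192) = 0.3340 K/W
ΣR = 2.127×10^-6 + 0.5351 + 0.3340 = 0.8691 K/W
Q = ΔT/ΣR = (94 K − 298.1 K)/0.8691 = -235 W
(Negative Q ⇒ heat flows inward; heat gain = 235 W.)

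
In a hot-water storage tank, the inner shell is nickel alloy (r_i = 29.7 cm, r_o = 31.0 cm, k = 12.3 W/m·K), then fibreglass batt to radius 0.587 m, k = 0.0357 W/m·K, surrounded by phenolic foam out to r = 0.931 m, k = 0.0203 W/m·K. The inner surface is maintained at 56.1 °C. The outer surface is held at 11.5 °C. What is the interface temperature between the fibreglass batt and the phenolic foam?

Resistance network (inner→outer):
  R_nickel alloy = (1/0.297 − 1/0.310)/(4πk) = 0.1412/(4π·12.3) = 9.135×10^-4 K/W
  R_fibreglass batt = (1/0.310 − 1/0.587)/(4πk) = 1.522/(4π·0.0357) = 3.393 K/W
  R_phenolic foam = (1/0.587 − 1/0.931)/(4πk) = 0.6295/(4π·0.0203) = 2.468 K/W
ΣR = 9.135×10^-4 + 3.393 + 2.468 = 5.862 K/W
Q = ΔT/ΣR = (56.1 °C − 11.5 °C)/5.862 = 7.608 W
From the inner boundary to the fibreglass batt/phenolic foam interface, ΣR_partial = 3.394 K/W.
T_interface = T_in − Q·ΣR_partial = 56.1 °C − (7.608)(3.394) = 30.3 °C

T = 30.3 °C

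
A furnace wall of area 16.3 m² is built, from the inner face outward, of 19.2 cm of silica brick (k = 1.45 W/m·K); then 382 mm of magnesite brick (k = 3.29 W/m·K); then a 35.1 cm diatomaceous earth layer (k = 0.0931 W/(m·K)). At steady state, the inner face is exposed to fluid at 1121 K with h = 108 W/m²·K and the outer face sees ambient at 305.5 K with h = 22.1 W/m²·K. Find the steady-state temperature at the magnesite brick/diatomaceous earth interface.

Resistance network (inner→outer):
  R_conv,in = 1/(hA) = 1/(108·16.3) = 5.681×10^-4 K/W
  R_silica brick = L/(kA) = 0.192/(1.45·16.3) = 0.008124 K/W
  R_magnesite brick = L/(kA) = 0.382/(3.29·16.3) = 0.007123 K/W
  R_diatomaceous earth = L/(kA) = 0.351/(0.0931·16.3) = 0.2313 K/W
  R_conv,out = 1/(hA) = 1/(22.1·16.3) = 0.002776 K/W
ΣR = 5.681×10^-4 + 0.008124 + 0.007123 + 0.2313 + 0.002776 = 0.2499 K/W
Q = ΔT/ΣR = (1121 K − 305.5 K)/0.2499 = 3263 W
From the inner boundary to the magnesite brick/diatomaceous earth interface, ΣR_partial = 0.01582 K/W.
T_interface = T_in − Q·ΣR_partial = 1121 K − (3263)(0.01582) = 1069 K

T = 1069 K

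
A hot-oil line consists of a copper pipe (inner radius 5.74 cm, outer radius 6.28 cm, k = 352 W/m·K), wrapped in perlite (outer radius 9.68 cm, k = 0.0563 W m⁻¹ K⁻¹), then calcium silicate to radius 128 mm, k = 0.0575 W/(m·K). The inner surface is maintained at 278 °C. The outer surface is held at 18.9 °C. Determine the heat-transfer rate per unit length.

Q' = 130 W/m

Resistance network (inner→outer):
  R'_copper = ln(0.0628/0.0574)/(2πk) = 0.08991/(2π·352) = 4.065×10^-5 m·K/W
  R'_perlite = ln(0.0968/0.0628)/(2πk) = 0.4327/(2π·0.0563) = 1.223 m·K/W
  R'_calcium silicate = ln(0.128/0.0968)/(2πk) = 0.2794/(2π·0.0575) = 0.7733 m·K/W
ΣR = 4.065×10^-5 + 1.223 + 0.7733 = 1.996 m·K/W
Q' = ΔT/ΣR = (278 °C − 18.9 °C)/1.996 = 130 W/m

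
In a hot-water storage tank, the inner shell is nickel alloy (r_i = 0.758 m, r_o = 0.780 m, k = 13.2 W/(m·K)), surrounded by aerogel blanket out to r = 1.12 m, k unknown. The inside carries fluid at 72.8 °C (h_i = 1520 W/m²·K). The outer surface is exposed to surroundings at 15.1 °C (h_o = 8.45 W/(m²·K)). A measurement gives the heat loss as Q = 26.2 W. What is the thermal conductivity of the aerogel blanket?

k = 0.0141 W/m·K

ΣR = ΔT/Q = |72.8 − 15.1|/26.2 = 2.202 K/W
Known resistances:
  R_conv,in = 1/(4πr²h) = 1/(4π·0.758²·1520) = 9.112×10^-5 K/W
  R_nickel alloy = (1/0.758 − 1/0.780)/(4πk) = 0.03721/(4π·13.2) = 2.243×10^-4 K/W
  R_conv,out = 1/(4πr²h) = 1/(4π·1.12²·8.45) = 0.007508 K/W
R_aerogel blanket = ΣR − ΣR_known = 2.202 − 0.007823 = 2.194 K/W
(1/r₁−1/r₂)/(4πk) = 2.194 ⇒ k = 0.3892/(4π·2.194) = 0.0141 W/m·K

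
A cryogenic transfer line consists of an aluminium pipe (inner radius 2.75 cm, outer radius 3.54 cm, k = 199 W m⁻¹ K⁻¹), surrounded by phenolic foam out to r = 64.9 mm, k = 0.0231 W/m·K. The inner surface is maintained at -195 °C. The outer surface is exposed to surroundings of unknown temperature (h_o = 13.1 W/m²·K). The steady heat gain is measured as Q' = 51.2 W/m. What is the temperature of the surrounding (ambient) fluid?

T_out = 28.4 °C

Series resistances:
  R'_aluminium = ln(0.0354/0.0275)/(2πk) = 0.2525/(2π·199) = 2.020×10^-4 m·K/W
  R'_phenolic foam = ln(0.0649/0.0354)/(2πk) = 0.6061/(2π·0.0231) = 4.176 m·K/W
  R'_conv,out = 1/(2πr h) = 1/(2π·0.0649·13.1) = 0.1872 m·K/W
ΣR = 4.364 m·K/W
ΔT = Q'·ΣR = 51.2 × 4.364 = 223.4 K
Heat flows inward, so T_out = T_in + ΔT = -195 + 223.4 = 28.4 °C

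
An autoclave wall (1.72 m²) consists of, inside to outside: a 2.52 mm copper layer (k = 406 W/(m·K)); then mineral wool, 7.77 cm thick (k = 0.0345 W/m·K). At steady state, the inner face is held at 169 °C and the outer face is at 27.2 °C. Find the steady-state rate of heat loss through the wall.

Treat each layer as a resistance in series:
  R_copper = L/(kA) = 0.00252/(406·1.72) = 3.609×10^-6 K/W
  R_mineral wool = L/(kA) = 0.0777/(0.0345·1.72) = 1.309 K/W
ΣR = 3.609×10^-6 + 1.309 = 1.309 K/W
Q = ΔT/ΣR = (169 °C − 27.2 °C)/1.309 = 108 W

Q = 108 W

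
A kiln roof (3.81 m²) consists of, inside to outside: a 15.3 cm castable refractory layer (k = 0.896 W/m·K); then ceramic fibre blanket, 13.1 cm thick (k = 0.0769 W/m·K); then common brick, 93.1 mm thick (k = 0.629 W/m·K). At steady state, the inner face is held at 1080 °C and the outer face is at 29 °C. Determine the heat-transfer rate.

Resistance network (inner→outer):
  R_castable refractory = L/(kA) = 0.153/(0.896·3.81) = 0.04482 K/W
  R_ceramic fibre blanket = L/(kA) = 0.131/(0.0769·3.81) = 0.4471 K/W
  R_common brick = L/(kA) = 0.0931/(0.629·3.81) = 0.03885 K/W
ΣR = 0.04482 + 0.4471 + 0.03885 = 0.5308 K/W
Q = ΔT/ΣR = (1080 °C − 29 °C)/0.5308 = 1980 W

Q = 1980 W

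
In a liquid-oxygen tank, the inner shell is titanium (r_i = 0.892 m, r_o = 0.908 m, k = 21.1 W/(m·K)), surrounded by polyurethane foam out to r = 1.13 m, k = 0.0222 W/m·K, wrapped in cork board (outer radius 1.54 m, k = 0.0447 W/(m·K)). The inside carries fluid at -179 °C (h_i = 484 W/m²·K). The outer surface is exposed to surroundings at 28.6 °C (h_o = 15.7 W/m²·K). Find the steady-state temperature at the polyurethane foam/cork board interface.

Resistance network (inner→outer):
  R_conv,in = 1/(4πr²h) = 1/(4π·0.892²·484) = 2.066×10^-4 K/W
  R_titanium = (1/0.892 − 1/0.908)/(4πk) = 0.01975/(4π·21.1) = 7.450×10^-5 K/W
  R_polyurethane foam = (1/0.908 − 1/1.13)/(4πk) = 0.2164/(4π·0.0222) = 0.7756 K/W
  R_cork board = (1/1.13 − 1/1.54)/(4πk) = 0.2356/(4π·0.0447) = 0.4194 K/W
  R_conv,out = 1/(4πr²h) = 1/(4π·1.54²·15.7) = 0.002137 K/W
ΣR = 2.066×10^-4 + 7.450×10^-5 + 0.7756 + 0.4194 + 0.002137 = 1.197 K/W
Q = ΔT/ΣR = (-179 °C − 28.6 °C)/1.197 = -173.4 W
From the inner boundary to the polyurethane foam/cork board interface, ΣR_partial = 0.7759 K/W.
T_interface = T_in − Q·ΣR_partial = -179 °C − (-173.4)(0.7759) = -44.5 °C

T = -44.5 °C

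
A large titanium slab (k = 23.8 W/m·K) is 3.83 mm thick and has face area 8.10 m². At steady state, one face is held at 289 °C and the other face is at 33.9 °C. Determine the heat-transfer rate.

Q = 1.28×10^7 W

Q = kA·ΔT/L = 23.8 × 8.10 × |289 °C − 33.9 °C| / 0.00383 = 1.28×10^7 W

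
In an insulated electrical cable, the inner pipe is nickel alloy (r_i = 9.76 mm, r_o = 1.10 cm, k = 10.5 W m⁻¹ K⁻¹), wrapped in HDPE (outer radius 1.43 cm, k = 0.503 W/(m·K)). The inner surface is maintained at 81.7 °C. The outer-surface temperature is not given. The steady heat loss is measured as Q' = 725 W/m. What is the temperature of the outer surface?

T_out = 20.2 °C

Series resistances:
  R'_nickel alloy = ln(0.0110/0.00976)/(2πk) = 0.1196/(2π·10.5) = 0.001813 m·K/W
  R'_HDPE = ln(0.0143/0.0110)/(2πk) = 0.2624/(2π·0.503) = 0.08302 m·K/W
ΣR = 0.08483 m·K/W
ΔT = Q'·ΣR = 725 × 0.08483 = 61.50 K
Heat flows outward, so T_out = T_in − ΔT = 81.7 − 61.50 = 20.2 °C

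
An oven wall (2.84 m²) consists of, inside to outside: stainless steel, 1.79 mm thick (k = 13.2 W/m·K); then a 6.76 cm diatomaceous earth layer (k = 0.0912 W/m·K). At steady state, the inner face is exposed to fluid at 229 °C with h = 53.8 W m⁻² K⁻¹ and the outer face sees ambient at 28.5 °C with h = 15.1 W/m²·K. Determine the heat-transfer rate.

Resistance network (inner→outer):
  R_conv,in = 1/(hA) = 1/(53.8·2.84) = 0.006545 K/W
  R_stainless steel = L/(kA) = 0.00179/(13.2·2.84) = 4.775×10^-5 K/W
  R_diatomaceous earth = L/(kA) = 0.0676/(0.0912·2.84) = 0.2610 K/W
  R_conv,out = 1/(hA) = 1/(15.1·2.84) = 0.02332 K/W
ΣR = 0.006545 + 4.775×10^-5 + 0.2610 + 0.02332 = 0.2909 K/W
Q = ΔT/ΣR = (229 °C − 28.5 °C)/0.2909 = 689 W

Q = 689 W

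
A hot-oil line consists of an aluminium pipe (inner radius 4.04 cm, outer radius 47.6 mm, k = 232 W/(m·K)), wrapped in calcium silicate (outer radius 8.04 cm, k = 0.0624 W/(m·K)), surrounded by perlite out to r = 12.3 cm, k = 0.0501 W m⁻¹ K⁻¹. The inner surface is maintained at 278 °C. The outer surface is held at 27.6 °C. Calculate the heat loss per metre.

Treat each layer as a resistance in series:
  R'_aluminium = ln(0.0476/0.0404)/(2πk) = 0.1640/(2π·232) = 1.125×10^-4 m·K/W
  R'_calcium silicate = ln(0.0804/0.0476)/(2πk) = 0.5242/(2π·0.0624) = 1.337 m·K/W
  R'_perlite = ln(0.123/0.0804)/(2πk) = 0.4252/(2π·0.0501) = 1.351 m·K/W
ΣR = 1.125×10^-4 + 1.337 + 1.351 = 2.688 m·K/W
Q' = ΔT/ΣR = (278 °C − 27.6 °C)/2.688 = 93.2 W/m

Q' = 93.2 W/m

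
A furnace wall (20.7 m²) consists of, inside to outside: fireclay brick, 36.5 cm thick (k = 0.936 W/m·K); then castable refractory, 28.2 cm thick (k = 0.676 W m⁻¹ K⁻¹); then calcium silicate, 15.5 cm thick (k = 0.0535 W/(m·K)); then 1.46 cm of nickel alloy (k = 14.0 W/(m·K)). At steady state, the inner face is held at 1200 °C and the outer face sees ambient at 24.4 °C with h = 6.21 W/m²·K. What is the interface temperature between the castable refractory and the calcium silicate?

Series thermal resistances, inner to outer:
  R_fireclay brick = L/(kA) = 0.365/(0.936·20.7) = 0.01884 K/W
  R_castable refractory = L/(kA) = 0.282/(0.676·20.7) = 0.02015 K/W
  R_calcium silicate = L/(kA) = 0.155/(0.0535·20.7) = 0.1400 K/W
  R_nickel alloy = L/(kA) = 0.0146/(14.0·20.7) = 5.038×10^-5 K/W
  R_conv,out = 1/(hA) = 1/(6.21·20.7) = 0.007779 K/W
ΣR = 0.01884 + 0.02015 + 0.1400 + 5.038×10^-5 + 0.007779 = 0.1868 K/W
Q = ΔT/ΣR = (1200 °C − 24.4 °C)/0.1868 = 6293 W
From the inner boundary to the castable refractory/calcium silicate interface, ΣR_partial = 0.03899 K/W.
T_interface = T_in − Q·ΣR_partial = 1200 °C − (6293)(0.03899) = 955 °C

T = 955 °C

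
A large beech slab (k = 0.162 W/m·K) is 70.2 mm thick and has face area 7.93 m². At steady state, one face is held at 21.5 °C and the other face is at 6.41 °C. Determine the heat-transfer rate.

Q = 276 W

Q = kA·ΔT/L = 0.162 × 7.93 × |21.5 °C − 6.41 °C| / 0.0702 = 276 W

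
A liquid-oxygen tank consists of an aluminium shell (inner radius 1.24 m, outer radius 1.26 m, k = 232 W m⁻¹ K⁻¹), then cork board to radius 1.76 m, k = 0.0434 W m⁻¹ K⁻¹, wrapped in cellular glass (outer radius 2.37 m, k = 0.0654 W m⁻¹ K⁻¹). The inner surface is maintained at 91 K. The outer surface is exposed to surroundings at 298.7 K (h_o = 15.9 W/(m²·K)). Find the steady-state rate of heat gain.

Q = 351 W

Resistance network (inner→outer):
  R_aluminium = (1/1.24 − 1/1.26)/(4πk) = 0.01280/(4π·232) = 4.391×10^-6 K/W
  R_cork board = (1/1.26 − 1/1.76)/(4πk) = 0.2255/(4π·0.0434) = 0.4134 K/W
  R_cellular glass = (1/1.76 − 1/2.37)/(4πk) = 0.1462/(4π·0.0654) = 0.1779 K/W
  R_conv,out = 1/(4πr²h) = 1/(4π·2.37²·15.9) = 8.910×10^-4 K/W
ΣR = 4.391×10^-6 + 0.4134 + 0.1779 + 8.910×10^-4 = 0.5922 K/W
Q = ΔT/ΣR = (91 K − 298.7 K)/0.5922 = -351 W
(Negative Q ⇒ heat flows inward; heat gain = 351 W.)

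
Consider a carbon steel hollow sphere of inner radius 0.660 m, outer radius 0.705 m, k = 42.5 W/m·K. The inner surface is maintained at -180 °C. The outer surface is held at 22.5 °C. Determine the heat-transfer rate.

Q = 1.12×10^6 W

Q = 4πk·ΔT/(1/r₁ − 1/r₂) = 4π × 42.5 × 202.5 / (1/0.660 − 1/0.705) = 1.12×10^6 W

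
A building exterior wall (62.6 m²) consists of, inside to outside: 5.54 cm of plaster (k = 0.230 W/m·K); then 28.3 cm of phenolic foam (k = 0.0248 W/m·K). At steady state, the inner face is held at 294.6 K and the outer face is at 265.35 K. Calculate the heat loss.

Series thermal resistances, inner to outer:
  R_plaster = L/(kA) = 0.0554/(0.230·62.6) = 0.003848 K/W
  R_phenolic foam = L/(kA) = 0.283/(0.0248·62.6) = 0.1823 K/W
ΣR = 0.003848 + 0.1823 = 0.1861 K/W
Q = ΔT/ΣR = (294.6 K − 265.35 K)/0.1861 = 157 W

Q = 157 W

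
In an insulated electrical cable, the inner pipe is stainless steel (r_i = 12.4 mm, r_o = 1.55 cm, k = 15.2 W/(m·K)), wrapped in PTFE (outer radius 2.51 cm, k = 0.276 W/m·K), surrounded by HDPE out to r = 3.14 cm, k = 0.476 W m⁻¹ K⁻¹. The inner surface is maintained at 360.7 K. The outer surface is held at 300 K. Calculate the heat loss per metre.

Resistance network (inner→outer):
  R'_stainless steel = ln(0.0155/0.0124)/(2πk) = 0.2231/(2π·15.2) = 0.002336 m·K/W
  R'_PTFE = ln(0.0251/0.0155)/(2πk) = 0.4820/(2π·0.276) = 0.2780 m·K/W
  R'_HDPE = ln(0.0314/0.0251)/(2πk) = 0.2239/(2π·0.476) = 0.07488 m·K/W
ΣR = 0.002336 + 0.2780 + 0.07488 = 0.3552 m·K/W
Q' = ΔT/ΣR = (360.7 K − 300 K)/0.3552 = 171 W/m

Q' = 171 W/m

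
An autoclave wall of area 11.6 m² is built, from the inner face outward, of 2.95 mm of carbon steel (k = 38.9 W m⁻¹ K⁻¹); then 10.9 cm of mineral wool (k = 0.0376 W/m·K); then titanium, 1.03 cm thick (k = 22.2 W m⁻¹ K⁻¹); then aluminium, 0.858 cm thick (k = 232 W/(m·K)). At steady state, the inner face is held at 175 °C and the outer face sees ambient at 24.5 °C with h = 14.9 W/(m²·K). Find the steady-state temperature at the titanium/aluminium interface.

T = 27.9 °C

Series thermal resistances, inner to outer:
  R_carbon steel = L/(kA) = 0.00295/(38.9·11.6) = 6.538×10^-6 K/W
  R_mineral wool = L/(kA) = 0.109/(0.0376·11.6) = 0.2499 K/W
  R_titanium = L/(kA) = 0.0103/(22.2·11.6) = 4.000×10^-5 K/W
  R_aluminium = L/(kA) = 0.00858/(232·11.6) = 3.188×10^-6 K/W
  R_conv,out = 1/(hA) = 1/(14.9·11.6) = 0.005786 K/W
ΣR = 6.538×10^-6 + 0.2499 + 4.000×10^-5 + 3.188×10^-6 + 0.005786 = 0.2557 K/W
Q = ΔT/ΣR = (175 °C − 24.5 °C)/0.2557 = 588.6 W
From the inner boundary to the titanium/aluminium interface, ΣR_partial = 0.2499 K/W.
T_interface = T_in − Q·ΣR_partial = 175 °C − (588.6)(0.2499) = 27.9 °C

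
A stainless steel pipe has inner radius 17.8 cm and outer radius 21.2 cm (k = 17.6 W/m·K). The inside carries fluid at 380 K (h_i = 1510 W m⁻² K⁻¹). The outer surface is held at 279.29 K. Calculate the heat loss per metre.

Resistance network (inner→outer):
  R'_conv,in = 1/(2πr h) = 1/(2π·0.178·1510) = 5.921×10^-4 m·K/W
  R'_stainless steel = ln(0.212/0.178)/(2πk) = 0.1748/(2π·17.6) = 0.001581 m·K/W
ΣR = 5.921×10^-4 + 0.001581 = 0.002173 m·K/W
Q' = ΔT/ΣR = (380 K − 279.29 K)/0.002173 = 46300 W/m

Q' = 46300 W/m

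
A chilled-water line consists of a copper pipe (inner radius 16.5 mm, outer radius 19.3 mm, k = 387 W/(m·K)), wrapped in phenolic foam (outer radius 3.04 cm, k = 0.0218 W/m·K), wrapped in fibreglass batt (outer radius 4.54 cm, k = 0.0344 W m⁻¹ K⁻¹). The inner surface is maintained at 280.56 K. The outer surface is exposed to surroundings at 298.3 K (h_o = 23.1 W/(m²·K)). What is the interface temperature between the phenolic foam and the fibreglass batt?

T = 291.6 K

Series thermal resistances, inner to outer:
  R'_copper = ln(0.0193/0.0165)/(2πk) = 0.1567/(2π·387) = 6.446×10^-5 m·K/W
  R'_phenolic foam = ln(0.0304/0.0193)/(2πk) = 0.4543/(2π·0.0218) = 3.317 m·K/W
  R'_fibreglass batt = ln(0.0454/0.0304)/(2πk) = 0.4011/(2π·0.0344) = 1.856 m·K/W
  R'_conv,out = 1/(2πr h) = 1/(2π·0.0454·23.1) = 0.1518 m·K/W
ΣR = 6.446×10^-5 + 3.317 + 1.856 + 0.1518 = 5.325 m·K/W
Q' = ΔT/ΣR = (280.56 K − 298.3 K)/5.325 = -3.331 W/m
From the inner boundary to the phenolic foam/fibreglass batt interface, ΣR_partial = 3.317 m·K/W.
T_interface = T_in − Q'·ΣR_partial = 280.56 K − (-3.331)(3.317) = 291.6 K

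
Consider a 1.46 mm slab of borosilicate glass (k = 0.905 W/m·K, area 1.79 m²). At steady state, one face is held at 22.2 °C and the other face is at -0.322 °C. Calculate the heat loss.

Q = 25000 W

Q = kA·ΔT/L = 0.905 × 1.79 × |22.2 °C − -0.322 °C| / 0.00146 = 25000 W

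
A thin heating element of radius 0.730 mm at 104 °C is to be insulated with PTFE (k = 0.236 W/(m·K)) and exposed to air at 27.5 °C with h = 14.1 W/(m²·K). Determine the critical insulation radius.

For a cylinder, r_cr = k_ins/h = 0.236/14.1 = 0.0167 m = 1.67 cm

r_cr = 1.67 cm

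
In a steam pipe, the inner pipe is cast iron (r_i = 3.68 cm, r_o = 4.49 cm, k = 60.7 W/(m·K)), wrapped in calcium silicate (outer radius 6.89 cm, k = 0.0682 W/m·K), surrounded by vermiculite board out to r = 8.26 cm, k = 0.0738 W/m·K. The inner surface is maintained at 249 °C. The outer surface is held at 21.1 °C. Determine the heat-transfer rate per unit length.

Resistance network (inner→outer):
  R'_cast iron = ln(0.0449/0.0368)/(2πk) = 0.1989/(2π·60.7) = 5.216×10^-4 m·K/W
  R'_calcium silicate = ln(0.0689/0.0449)/(2πk) = 0.4282/(2π·0.0682) = 0.9993 m·K/W
  R'_vermiculite board = ln(0.0826/0.0689)/(2πk) = 0.1814/(2π·0.0738) = 0.3911 m·K/W
ΣR = 5.216×10^-4 + 0.9993 + 0.3911 = 1.391 m·K/W
Q' = ΔT/ΣR = (249 °C − 21.1 °C)/1.391 = 164 W/m

Q' = 164 W/m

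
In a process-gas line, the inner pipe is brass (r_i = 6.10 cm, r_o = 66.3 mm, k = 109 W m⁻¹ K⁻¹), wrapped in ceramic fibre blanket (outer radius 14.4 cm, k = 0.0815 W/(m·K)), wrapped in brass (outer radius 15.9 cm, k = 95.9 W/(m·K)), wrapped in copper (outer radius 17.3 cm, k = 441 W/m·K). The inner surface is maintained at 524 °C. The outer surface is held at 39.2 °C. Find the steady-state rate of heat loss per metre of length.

Q' = 320 W/m

Series thermal resistances, inner to outer:
  R'_brass = ln(0.0663/0.0610)/(2πk) = 0.08332/(2π·109) = 1.217×10^-4 m·K/W
  R'_ceramic fibre blanket = ln(0.144/0.0663)/(2πk) = 0.7756/(2π·0.0815) = 1.515 m·K/W
  R'_brass = ln(0.159/0.144)/(2πk) = 0.09909/(2π·95.9) = 1.645×10^-4 m·K/W
  R'_copper = ln(0.173/0.159)/(2πk) = 0.08439/(2π·441) = 3.046×10^-5 m·K/W
ΣR = 1.217×10^-4 + 1.515 + 1.645×10^-4 + 3.046×10^-5 = 1.515 m·K/W
Q' = ΔT/ΣR = (524 °C − 39.2 °C)/1.515 = 320 W/m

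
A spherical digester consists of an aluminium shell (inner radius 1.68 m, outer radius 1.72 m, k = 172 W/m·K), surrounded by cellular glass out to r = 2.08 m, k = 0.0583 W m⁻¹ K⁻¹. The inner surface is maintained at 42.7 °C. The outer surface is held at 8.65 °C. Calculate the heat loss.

Q = 248 W

Treat each layer as a resistance in series:
  R_aluminium = (1/1.68 − 1/1.72)/(4πk) = 0.01384/(4π·172) = 6.404×10^-6 K/W
  R_cellular glass = (1/1.72 − 1/2.08)/(4πk) = 0.1006/(4π·0.0583) = 0.1374 K/W
ΣR = 6.404×10^-6 + 0.1374 = 0.1374 K/W
Q = ΔT/ΣR = (42.7 °C − 8.65 °C)/0.1374 = 248 W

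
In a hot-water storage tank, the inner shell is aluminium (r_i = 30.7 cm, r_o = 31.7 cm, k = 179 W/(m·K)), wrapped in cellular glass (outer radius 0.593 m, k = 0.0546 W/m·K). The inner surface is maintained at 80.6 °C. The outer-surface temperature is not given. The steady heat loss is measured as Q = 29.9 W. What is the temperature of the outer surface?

T_out = 16.6 °C

Series resistances:
  R_aluminium = (1/0.307 − 1/0.317)/(4πk) = 0.1028/(4π·179) = 4.568×10^-5 K/W
  R_cellular glass = (1/0.317 − 1/0.593)/(4πk) = 1.468/(4π·0.0546) = 2.140 K/W
ΣR = 2.140 K/W
ΔT = Q·ΣR = 29.9 × 2.140 = 63.99 K
Heat flows outward, so T_out = T_in − ΔT = 80.6 − 63.99 = 16.6 °C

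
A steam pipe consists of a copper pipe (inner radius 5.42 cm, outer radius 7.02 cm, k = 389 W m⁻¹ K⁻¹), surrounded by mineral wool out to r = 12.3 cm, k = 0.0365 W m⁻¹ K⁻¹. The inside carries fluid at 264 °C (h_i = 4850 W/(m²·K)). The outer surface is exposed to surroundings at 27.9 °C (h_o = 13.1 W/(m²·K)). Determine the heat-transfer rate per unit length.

Treat each layer as a resistance in series:
  R'_conv,in = 1/(2πr h) = 1/(2π·0.0542·4850) = 6.055×10^-4 m·K/W
  R'_copper = ln(0.0702/0.0542)/(2πk) = 0.2587/(2π·389) = 1.058×10^-4 m·K/W
  R'_mineral wool = ln(0.123/0.0702)/(2πk) = 0.5608/(2π·0.0365) = 2.445 m·K/W
  R'_conv,out = 1/(2πr h) = 1/(2π·0.123·13.1) = 0.09877 m·K/W
ΣR = 6.055×10^-4 + 1.058×10^-4 + 2.445 + 0.09877 = 2.544 m·K/W
Q' = ΔT/ΣR = (264 °C − 27.9 °C)/2.544 = 92.8 W/m

Q' = 92.8 W/m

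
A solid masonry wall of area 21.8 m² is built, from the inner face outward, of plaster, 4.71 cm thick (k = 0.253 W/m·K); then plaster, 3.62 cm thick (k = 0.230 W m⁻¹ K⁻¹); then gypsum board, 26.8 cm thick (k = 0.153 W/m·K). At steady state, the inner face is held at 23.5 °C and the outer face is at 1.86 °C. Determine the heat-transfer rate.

Treat each layer as a resistance in series:
  R_plaster = L/(kA) = 0.0471/(0.253·21.8) = 0.008540 K/W
  R_plaster = L/(kA) = 0.0362/(0.230·21.8) = 0.007220 K/W
  R_gypsum board = L/(kA) = 0.268/(0.153·21.8) = 0.08035 K/W
ΣR = 0.008540 + 0.007220 + 0.08035 = 0.09611 K/W
Q = ΔT/ΣR = (23.5 °C − 1.86 °C)/0.09611 = 225 W

Q = 225 W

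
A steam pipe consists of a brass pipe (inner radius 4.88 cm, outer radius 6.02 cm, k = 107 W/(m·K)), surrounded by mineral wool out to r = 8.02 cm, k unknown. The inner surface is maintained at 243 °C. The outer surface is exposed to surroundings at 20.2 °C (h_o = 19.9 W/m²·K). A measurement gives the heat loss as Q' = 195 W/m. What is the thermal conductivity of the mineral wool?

k = 0.0438 W/m·K

ΣR = ΔT/Q' = |243 − 20.2|/195 = 1.143 m·K/W
Known resistances:
  R'_brass = ln(0.0602/0.0488)/(2πk) = 0.2099/(2π·107) = 3.123×10^-4 m·K/W
  R'_conv,out = 1/(2πr h) = 1/(2π·0.0802·19.9) = 0.09972 m·K/W
R_mineral wool = ΣR − ΣR_known = 1.143 − 0.1000 = 1.043 m·K/W
ln(r₂/r₁)/(2πk) = 1.043 ⇒ k = 0.2869/(2π·1.043) = 0.0438 W/m·K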